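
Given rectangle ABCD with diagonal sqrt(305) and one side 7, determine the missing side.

b = sqrt(d^2 - a^2) = sqrt(305 - 49) = sqrt(256) = 16

16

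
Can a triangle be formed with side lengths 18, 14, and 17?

Check all three triangle inequalities:
18 + 14 = 32 > 17 ✓
18 + 17 = 35 > 14 ✓
14 + 17 = 31 > 18 ✓
All conditions hold, so these sides form a valid triangle.

Yes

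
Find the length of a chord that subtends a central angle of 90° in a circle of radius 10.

Drop a perpendicular from the center to the chord, bisecting both the chord and the central angle.
Each half-chord = r sin(θ/2) = 10 sin(45°).
The full chord = 2 × 10 × sin(45°) = 10*sqrt(2).

10*sqrt(2)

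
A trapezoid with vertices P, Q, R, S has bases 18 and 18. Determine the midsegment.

The midsegment (median) of a trapezoid connects the midpoints of the non-parallel sides.
Its length is the average of the two bases: (18 + 18) / 2 = 18.

18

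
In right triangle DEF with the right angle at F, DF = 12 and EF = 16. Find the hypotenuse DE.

DE = sqrt(12^2 + 16^2) = sqrt(400) = 20

20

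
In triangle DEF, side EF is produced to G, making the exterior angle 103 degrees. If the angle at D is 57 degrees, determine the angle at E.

The exterior angle theorem states that an exterior angle equals the sum of the two non-adjacent interior angles.
So 103 = 57 + angle E, which gives angle E = 103 - 57 = 46 degrees.

46 degrees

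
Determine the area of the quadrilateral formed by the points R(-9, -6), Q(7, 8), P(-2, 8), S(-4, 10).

Using the Shoelace formula for a quadrilateral (vertices in order):
Area = (1/2)|sum of (x_i * y_(i+1) - x_(i+1) * y_i)|
Terms: (-9*8 - 7*-6) = -30, (7*8 - -2*8) = 72, (-2*10 - -4*8) = 12, (-4*-6 - -9*10) = 114
Sum = 168
Area = (1/2)(168) = 84

84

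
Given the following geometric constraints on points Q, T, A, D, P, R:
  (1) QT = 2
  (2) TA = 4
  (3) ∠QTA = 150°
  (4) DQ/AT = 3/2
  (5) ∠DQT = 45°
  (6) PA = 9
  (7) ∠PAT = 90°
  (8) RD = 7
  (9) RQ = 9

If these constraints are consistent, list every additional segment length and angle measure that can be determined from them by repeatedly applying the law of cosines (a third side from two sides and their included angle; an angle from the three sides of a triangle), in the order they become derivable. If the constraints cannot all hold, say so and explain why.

The constraints are consistent. Derivable facts, in order:
After 1 step:
- QA ≈ 5.82
- TD ≈ 4.8
- TP = √97
- ∠DQR = 50.98°
- ∠DRQ = 41.75°
- ∠QDR = 87.27°
After 2 steps:
- ∠APT = 23.96°
- ∠AQT = 20.1°
- ∠ATP = 66.04°
- ∠DTQ = 117.86°
- ∠QAT = 9.9°
- ∠QDT = 17.14°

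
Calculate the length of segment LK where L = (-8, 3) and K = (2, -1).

d = sqrt((2 - -8)^2 + (-1 - 3)^2)
d = sqrt(10^2 + -4^2)
d = sqrt(100 + 16)
d = sqrt(116) = 2*sqrt(29)

2*sqrt(29)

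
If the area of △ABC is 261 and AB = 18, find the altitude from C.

height = 2 * 261 / 18 = 29

29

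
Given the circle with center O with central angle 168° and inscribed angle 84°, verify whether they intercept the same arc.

By the inscribed angle theorem, if both angles subtend the same arc, the inscribed angle must be half the central angle.
Half of 168° = 84°, which equals the given inscribed angle of 84°.
Therefore, yes, they correspond to the same arc.

Yes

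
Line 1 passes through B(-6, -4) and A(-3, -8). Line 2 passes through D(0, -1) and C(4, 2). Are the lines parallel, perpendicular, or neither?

Slope of line 1: m1 = (-8 - -4)/(-3 - -6) = -4/3 = -4/3
Slope of line 2: m2 = (2 - -1)/(4 - 0) = 3/4 = 3/4
m1 * m2 = (-4/3) * (3/4) = -1 = -1, so the lines are perpendicular.

Perpendicular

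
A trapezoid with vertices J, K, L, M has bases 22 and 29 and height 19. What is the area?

A trapezoid's area equals the midsegment times the height.
The midsegment is (22 + 29) / 2 = 51/2.
Area = 51/2 * 19 = 969/2.

969/2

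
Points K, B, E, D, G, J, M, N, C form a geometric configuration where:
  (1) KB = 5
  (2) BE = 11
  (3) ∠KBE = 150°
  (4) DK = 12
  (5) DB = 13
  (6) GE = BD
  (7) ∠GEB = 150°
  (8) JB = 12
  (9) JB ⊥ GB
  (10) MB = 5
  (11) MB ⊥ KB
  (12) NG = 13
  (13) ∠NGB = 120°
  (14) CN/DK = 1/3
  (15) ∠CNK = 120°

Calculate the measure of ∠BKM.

Step 1: By the law of cosines on triangle KBM: KM² = 5² + 5² − 2·5·5·cos(90°) = 50, so KM = 5·√2.
Step 2: By the inverse law of cosines on triangle BKM: cos(∠BKM) = (5² + (5·√2)² − 5²) / (2·5·5·√2) = 50/70.71 = 0.7071, so ∠BKM = 45°.

Therefore, the measure of angle ∠BKM = 45°.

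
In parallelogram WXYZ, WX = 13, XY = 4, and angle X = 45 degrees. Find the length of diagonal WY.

Using the law of cosines:
d^2 = 13^2 + 4^2 - 2(13)(4)cos(45 degrees)
d^2 = 169 + 16 - 104*sqrt(2)/2
d^2 = 185 - 52*sqrt(2)
d = sqrt(185 - 52*sqrt(2))

sqrt(185 - 52*sqrt(2))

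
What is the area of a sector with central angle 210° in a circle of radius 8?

The full circle has area πr² = π(8)² = 64*pi.
The sector covers 210° out of 360°, a fraction of 7/12.
Sector area = 64*pi × 7/12 = 112*pi/3.

112*pi/3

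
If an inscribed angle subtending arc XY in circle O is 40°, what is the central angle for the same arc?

The inscribed angle theorem states that a central angle is always twice any inscribed angle that subtends the same arc.
Since the inscribed angle is 40°, the central angle = 2 × 40° = 80°.

80°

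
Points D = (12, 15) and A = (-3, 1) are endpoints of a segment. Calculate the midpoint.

The midpoint is the point halfway along the segment.
Move half the horizontal distance: 12 + (-3 - 12)/2 = 12 + -15/2 = 9/2
Move half the vertical distance: 15 + (1 - 15)/2 = 15 + -14/2 = 8
Midpoint = (9/2, 8)

(9/2, 8)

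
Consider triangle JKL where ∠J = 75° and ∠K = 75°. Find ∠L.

Let angle L = x. Then 75 + 75 + x = 180.
x = 180 - 150 = 30 degrees.

30 degrees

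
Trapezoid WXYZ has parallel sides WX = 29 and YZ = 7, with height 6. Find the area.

Area = (29 + 7) * 6 / 2 = 216 / 2 = 108

108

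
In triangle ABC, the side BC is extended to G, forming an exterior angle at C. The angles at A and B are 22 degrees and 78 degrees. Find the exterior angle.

Exterior angle = 22 + 78 = 100 degrees (exterior angle theorem).

100 degrees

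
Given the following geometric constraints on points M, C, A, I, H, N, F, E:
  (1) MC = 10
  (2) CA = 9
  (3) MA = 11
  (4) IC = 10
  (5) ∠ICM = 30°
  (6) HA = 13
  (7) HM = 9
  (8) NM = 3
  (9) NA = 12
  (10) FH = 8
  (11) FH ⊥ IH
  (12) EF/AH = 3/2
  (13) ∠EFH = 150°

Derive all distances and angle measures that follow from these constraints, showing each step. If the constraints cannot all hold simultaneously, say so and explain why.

The constraints are consistent.

From the given relations:
  EF = 3/2·AH = 3/2·13 ≈ 19.5

Step 1: From MC = 10, CI = 10, and ∠MCI = 30°, by the law of cosines:
  MI² = MC² + CI² - 2·MC·CI·cos(30°) = 100 + 100 - 173.2 = 26.79
  MI ≈ 5.18

Step 2: From HF = 8, FE = 19.5, and ∠HFE = 150°, by the law of cosines:
  HE² = HF² + FE² - 2·HF·FE·cos(150°) = 64 + 380.2 + 270.2 = 714.4
  HE ≈ 26.73

Step 3: From MA = 11, MC = 10, AC = 9, by the inverse law of cosines:
  cos(∠AMC) = (MA² + MC² - AC²) / (2·MA·MC)
  ∠AMC = 50.48°

Step 4: From MA = 11, MH = 9, AH = 13, by the inverse law of cosines:
  cos(∠AMH) = (MA² + MH² - AH²) / (2·MA·MH)
  ∠AMH = 80.41°

Step 5: From MA = 11, MN = 3, AN = 12, by the inverse law of cosines:
  cos(∠AMN) = (MA² + MN² - AN²) / (2·MA·MN)
  ∠AMN = 102.25°

Step 6: From CA = 9, CM = 10, AM = 11, by the inverse law of cosines:
  cos(∠ACM) = (CA² + CM² - AM²) / (2·CA·CM)
  ∠ACM = 70.53°

Step 7: From AC = 9, AM = 11, CM = 10, by the inverse law of cosines:
  cos(∠CAM) = (AC² + AM² - CM²) / (2·AC·AM)
  ∠CAM = 58.99°

Step 8: From AH = 13, AM = 11, HM = 9, by the inverse law of cosines:
  cos(∠HAM) = (AH² + AM² - HM²) / (2·AH·AM)
  ∠HAM = 43.05°

Step 9: From AM = 11, AN = 12, MN = 3, by the inverse law of cosines:
  cos(∠MAN) = (AM² + AN² - MN²) / (2·AM·AN)
  ∠MAN = 14.14°

Step 10: From HA = 13, HM = 9, AM = 11, by the inverse law of cosines:
  cos(∠AHM) = (HA² + HM² - AM²) / (2·HA·HM)
  ∠AHM = 56.54°

Step 11: From NA = 12, NM = 3, AM = 11, by the inverse law of cosines:
  cos(∠ANM) = (NA² + NM² - AM²) / (2·NA·NM)
  ∠ANM = 63.61°

Step 12: From MC = 10, MI = 5.18, CI = 10, by the inverse law of cosines:
  cos(∠CMI) = (MC² + MI² - CI²) / (2·MC·MI)
  ∠CMI = 75°

Step 13: From IC = 10, IM = 5.18, CM = 10, by the inverse law of cosines:
  cos(∠CIM) = (IC² + IM² - CM²) / (2·IC·IM)
  ∠CIM = 75°

Step 14: From HE = 26.73, HF = 8, EF = 19.5, by the inverse law of cosines:
  cos(∠EHF) = (HE² + HF² - EF²) / (2·HE·HF)
  ∠EHF = 21.39°

Step 15: From EF = 19.5, EH = 26.73, FH = 8, by the inverse law of cosines:
  cos(∠FEH) = (EF² + EH² - FH²) / (2·EF·EH)
  ∠FEH = 8.61°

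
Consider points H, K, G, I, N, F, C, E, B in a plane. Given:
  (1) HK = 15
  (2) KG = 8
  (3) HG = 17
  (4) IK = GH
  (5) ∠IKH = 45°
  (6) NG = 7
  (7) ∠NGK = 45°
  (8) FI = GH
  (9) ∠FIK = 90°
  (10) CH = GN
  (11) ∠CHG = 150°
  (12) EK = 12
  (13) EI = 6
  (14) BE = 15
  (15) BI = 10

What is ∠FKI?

From the given relations: IK = GH = 17; FI = GH = 17.
Step 1: By the law of cosines on triangle KIF: KF² = 17² + 17² − 2·17·17·cos(90°) = 578, so KF = 17·√2.
Step 2: By the inverse law of cosines on triangle FKI: cos(∠FKI) = ((17·√2)² + 17² − 17²) / (2·17·√2·17) = 578/817.42 = 0.7071, so ∠FKI = 45°.

Therefore, the measure of angle ∠FKI = 45°.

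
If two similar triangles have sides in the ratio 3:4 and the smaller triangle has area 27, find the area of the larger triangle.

For similar figures, the area ratio equals the square of the side ratio.
Side ratio (the smaller triangle to the larger triangle) = 3:4, so area ratio = 3^2:4^2 = 9:16.
If the area of the smaller triangle is 27, then the area of the larger triangle = 27 * (16/9) = 48.

48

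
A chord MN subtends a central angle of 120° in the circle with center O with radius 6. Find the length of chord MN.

Chord = 2(6) sin(60°) = 6*sqrt(3)

6*sqrt(3)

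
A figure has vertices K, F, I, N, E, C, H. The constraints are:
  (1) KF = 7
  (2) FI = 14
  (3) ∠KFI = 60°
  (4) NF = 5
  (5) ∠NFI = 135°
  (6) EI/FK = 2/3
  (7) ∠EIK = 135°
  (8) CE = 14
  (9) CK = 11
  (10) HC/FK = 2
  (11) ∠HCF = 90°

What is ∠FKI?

Step 1: By the law of cosines on triangle KFI: KI² = 7² + 14² − 2·7·14·cos(60°) = 147, so KI = 7·√3.
Step 2: By the inverse law of cosines on triangle FKI: cos(∠FKI) = (7² + (7·√3)² − 14²) / (2·7·7·√3) = 0/169.74 = 0, so ∠FKI = 90°.

Therefore, the measure of angle ∠FKI = 90°.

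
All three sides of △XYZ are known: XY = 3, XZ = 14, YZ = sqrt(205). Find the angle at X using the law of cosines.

By the inverse law of cosines: cos(X) = (XY² + XZ² - YZ²) / (2 × XY × XZ)
cos(X) = (3² + 14² - (sqrt(205))²) / (2 × 3 × 14)
cos(X) = (9 + 196 - (205)) / 84
cos(X) = 0
X = arccos(0) = 90°

90°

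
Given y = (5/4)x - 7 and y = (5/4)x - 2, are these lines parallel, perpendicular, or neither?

Slope of line 1: m1 = 5/4
Slope of line 2: m2 = 5/4
m1 = m2, so the lines are parallel.

Parallel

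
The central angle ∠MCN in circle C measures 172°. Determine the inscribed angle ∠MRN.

An inscribed angle intercepts an arc from a point on the circle, while the central angle intercepts the same arc from the center.
The inscribed angle is always half the central angle: 172° / 2 = 86°.

86°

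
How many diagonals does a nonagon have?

Total line segments between 9 vertices = C(9,2) = 36.
Subtract the 9 sides: 36 - 9 = 27 diagonals.

27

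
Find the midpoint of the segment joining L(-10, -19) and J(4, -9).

The midpoint is the average of the coordinates:
x: (-10 + 4)/2 = -3
y: (-19 + -9)/2 = -14
Midpoint = (-3, -14)

(-3, -14)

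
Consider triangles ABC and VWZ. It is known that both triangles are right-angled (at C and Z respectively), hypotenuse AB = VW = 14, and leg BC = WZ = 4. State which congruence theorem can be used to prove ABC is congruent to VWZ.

Consider the given information: both triangles are right-angled (at C and Z respectively), hypotenuse AB = VW = 14, and leg BC = WZ = 4
This is not SSS or ASA: SSS requires all three pairs of sides, but we don't have that. ASA requires two angles and the side between them.
The correct criterion is HL. The hypotenuse and one leg of two right triangles are equal (Hypotenuse-Leg).

HL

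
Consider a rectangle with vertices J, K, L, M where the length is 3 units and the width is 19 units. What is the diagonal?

A rectangle's diagonal splits it into two right triangles, with the diagonal as the hypotenuse.
By the Pythagorean theorem, d^2 = 3^2 + 19^2 = 370.
Therefore d = sqrt(370).

sqrt(370)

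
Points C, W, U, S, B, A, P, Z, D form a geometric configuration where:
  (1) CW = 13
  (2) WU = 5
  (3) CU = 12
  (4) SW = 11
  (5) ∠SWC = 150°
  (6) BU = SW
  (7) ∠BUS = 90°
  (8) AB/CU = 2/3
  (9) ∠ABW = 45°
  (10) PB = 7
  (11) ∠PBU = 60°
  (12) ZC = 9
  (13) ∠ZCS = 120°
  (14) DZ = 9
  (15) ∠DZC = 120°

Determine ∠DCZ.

Step 1: By the law of cosines on triangle CZD: CD² = 9² + 9² − 2·9·9·cos(120°) = 243, so CD = 9·√3.
Step 2: By the inverse law of cosines on triangle DCZ: cos(∠DCZ) = ((9·√3)² + 9² − 9²) / (2·9·√3·9) = 243/280.59 = 0.866, so ∠DCZ = 30°.

Therefore, the measure of angle ∠DCZ = 30°.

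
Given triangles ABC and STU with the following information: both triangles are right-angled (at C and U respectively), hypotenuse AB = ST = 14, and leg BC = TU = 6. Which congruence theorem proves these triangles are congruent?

The given information matches HL: The hypotenuse and one leg of two right triangles are equal (Hypotenuse-Leg).

HL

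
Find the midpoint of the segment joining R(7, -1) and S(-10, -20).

The midpoint is the point halfway along the segment.
Move half the horizontal distance: 7 + (-10 - 7)/2 = 7 + -17/2 = -3/2
Move half the vertical distance: -1 + (-20 - -1)/2 = -1 + -19/2 = -21/2
Midpoint = (-3/2, -21/2)

(-3/2, -21/2)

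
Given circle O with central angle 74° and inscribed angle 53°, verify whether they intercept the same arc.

By the inscribed angle theorem, the inscribed angle for a central angle of 74° should be 74° / 2 = 37°.
The given inscribed angle is 53°, which does not equal 37°.
Therefore, no, they do not correspond to the same arc.

No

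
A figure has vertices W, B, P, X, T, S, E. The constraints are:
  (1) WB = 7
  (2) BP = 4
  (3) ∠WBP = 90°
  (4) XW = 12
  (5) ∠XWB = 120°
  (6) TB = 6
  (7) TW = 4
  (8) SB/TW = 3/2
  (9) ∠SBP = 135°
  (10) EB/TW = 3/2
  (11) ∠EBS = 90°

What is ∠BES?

From the given relations: EB = 3/2·TW = 3/2·4 = 6; SB = 3/2·TW = 3/2·4 = 6.
Step 1: By the law of cosines on triangle EBS: ES² = 6² + 6² − 2·6·6·cos(90°) = 72, so ES = 6·√2.
Step 2: By the inverse law of cosines on triangle BES: cos(∠BES) = (6² + (6·√2)² − 6²) / (2·6·6·√2) = 72/101.82 = 0.7071, so ∠BES = 45°.

Therefore, the measure of angle ∠BES = 45°.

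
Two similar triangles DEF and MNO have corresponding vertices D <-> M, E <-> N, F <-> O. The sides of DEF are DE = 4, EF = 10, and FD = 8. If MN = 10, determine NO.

Since the triangles are similar, the ratio of corresponding sides is constant.
Scale factor k = MN / DE = 10 / 4 = 5/2
NO = k * EF = 5/2 * 10 = 25

25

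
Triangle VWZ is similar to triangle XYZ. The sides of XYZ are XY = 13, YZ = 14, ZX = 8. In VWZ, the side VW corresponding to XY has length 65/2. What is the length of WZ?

Similar triangles have proportional sides. Setting up the proportion:
VW / XY = WZ / YZ
65/2 / 13 = WZ / 14
WZ = 14 * 65/2 / 13 = 35.

35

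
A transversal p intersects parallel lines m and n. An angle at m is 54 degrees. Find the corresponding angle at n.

Corresponding angles are equal: 54 degrees.

54 degrees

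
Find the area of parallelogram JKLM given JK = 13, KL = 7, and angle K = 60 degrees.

The area of a parallelogram equals the product of two adjacent sides times the sine of the included angle.
This is because the height equals 7 * sin(60°) = 7*sqrt(3)/2.
Area = 13 * 7*sqrt(3)/2 = 91*sqrt(3)/2

91*sqrt(3)/2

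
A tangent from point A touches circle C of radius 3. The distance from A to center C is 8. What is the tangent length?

tangent = √(d² - r²) = √(8² - 3²) = √(64 - 9) = √55 = sqrt(55)

sqrt(55)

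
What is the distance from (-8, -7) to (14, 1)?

d = sqrt((14 - -8)^2 + (1 - -7)^2)
d = sqrt(22^2 + 8^2)
d = sqrt(484 + 64)
d = sqrt(548) = 2*sqrt(137)

2*sqrt(137)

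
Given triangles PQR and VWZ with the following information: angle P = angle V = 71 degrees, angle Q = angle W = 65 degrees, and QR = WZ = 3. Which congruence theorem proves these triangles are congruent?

The given information matches AAS: Two pairs of corresponding angles and a non-included side are equal (Angle-Angle-Side).

AAS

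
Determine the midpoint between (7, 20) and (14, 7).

The midpoint is the average of the coordinates:
x: (7 + 14)/2 = 21/2
y: (20 + 7)/2 = 27/2
Midpoint = (21/2, 27/2)

(21/2, 27/2)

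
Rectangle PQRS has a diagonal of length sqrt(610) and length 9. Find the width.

The diagonal of a rectangle forms a right triangle with the two sides.
Rearranging the Pythagorean theorem: missing side = sqrt(d^2 - known^2).
= sqrt(610 - 81) = sqrt(529) = 23.

23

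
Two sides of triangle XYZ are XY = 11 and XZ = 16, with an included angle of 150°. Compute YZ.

Law of cosines: YZ^2 = 11^2 + 16^2 - 2(11)(16)cos(150°) = 176*sqrt(3) + 377, so YZ = sqrt(176*sqrt(3) + 377).

sqrt(176*sqrt(3) + 377)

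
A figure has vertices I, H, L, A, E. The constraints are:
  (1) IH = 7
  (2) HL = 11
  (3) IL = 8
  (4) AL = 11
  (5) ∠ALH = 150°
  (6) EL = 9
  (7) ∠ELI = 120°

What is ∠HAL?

Step 1: By the law of cosines on triangle ALH: AH² = 11² + 11² − 2·11·11·cos(150°) = 451.58, so AH ≈ 21.25.
Step 2: By the inverse law of cosines on triangle HAL: cos(∠HAL) = (21.25² + 11² − 11²) / (2·21.25·11) = 451.58/467.51 = 0.9659, so ∠HAL = 15°.

Therefore, the measure of angle ∠HAL = 15°.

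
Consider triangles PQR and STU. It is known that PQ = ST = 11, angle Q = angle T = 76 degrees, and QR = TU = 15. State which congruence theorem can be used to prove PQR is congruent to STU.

The given information provides:
PQ = ST = 11, angle Q = angle T = 76 degrees, and QR = TU = 15
This matches the SAS congruence theorem.
Two pairs of corresponding sides and the included angle are equal (Side-Angle-Side).

SAS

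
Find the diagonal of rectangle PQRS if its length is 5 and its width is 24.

Using the Pythagorean theorem:
d² = 5² + 24² = 25 + 576 = 601
d = sqrt(601)

sqrt(601)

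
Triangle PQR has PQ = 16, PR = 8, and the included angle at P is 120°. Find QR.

When two sides and the included angle are known, the law of cosines gives the third side.
c^2 = a^2 + b^2 - 2ab cos(C) generalizes the Pythagorean theorem to non-right triangles.
Here: QR^2 = 256 + 64 - 256*(-1/2) = 448
QR = 8*sqrt(7)

8*sqrt(7)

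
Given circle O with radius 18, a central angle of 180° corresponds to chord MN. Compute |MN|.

Chord length = 2r sin(θ/2)
= 2 × 18 × sin(180°/2)
= 2 × 18 × sin(90°)
= 36

36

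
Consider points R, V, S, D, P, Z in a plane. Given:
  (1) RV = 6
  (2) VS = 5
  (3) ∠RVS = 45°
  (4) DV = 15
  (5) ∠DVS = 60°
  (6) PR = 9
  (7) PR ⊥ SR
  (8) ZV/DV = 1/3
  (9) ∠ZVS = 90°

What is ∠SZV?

From the given relations: ZV = 1/3·DV = 1/3·15 = 5.
Step 1: By the law of cosines on triangle ZVS: ZS² = 5² + 5² − 2·5·5·cos(90°) = 50, so ZS = 5·√2.
Step 2: By the inverse law of cosines on triangle SZV: cos(∠SZV) = ((5·√2)² + 5² − 5²) / (2·5·√2·5) = 50/70.71 = 0.7071, so ∠SZV = 45°.

Therefore, the measure of angle ∠SZV = 45°.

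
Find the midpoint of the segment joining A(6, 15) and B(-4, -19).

The midpoint is the point halfway along the segment.
Move half the horizontal distance: 6 + (-4 - 6)/2 = 6 + -10/2 = 1
Move half the vertical distance: 15 + (-19 - 15)/2 = 15 + -34/2 = -2
Midpoint = (1, -2)

(1, -2)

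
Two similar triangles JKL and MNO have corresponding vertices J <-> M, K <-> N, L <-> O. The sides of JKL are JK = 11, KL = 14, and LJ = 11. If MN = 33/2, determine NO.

Similar triangles have proportional sides. Setting up the proportion:
MN / JK = NO / KL
33/2 / 11 = NO / 14
NO = 14 * 33/2 / 11 = 21.

21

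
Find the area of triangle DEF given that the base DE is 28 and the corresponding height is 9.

A triangle's area is half the area of a rectangle with the same base and height.
Area = (1/2) * 28 * 9 = 126.

126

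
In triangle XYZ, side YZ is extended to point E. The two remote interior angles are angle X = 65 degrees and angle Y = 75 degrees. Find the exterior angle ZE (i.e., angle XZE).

Exterior angle = 65 + 75 = 140 degrees (exterior angle theorem).

140 degrees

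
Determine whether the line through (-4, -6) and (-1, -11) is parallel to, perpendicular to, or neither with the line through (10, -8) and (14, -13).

Slope of line 1: m1 = (-11 - -6)/(-1 - -4) = -5/3 = -5/3
Slope of line 2: m2 = (-13 - -8)/(14 - 10) = -5/4 = -5/4
m1 != m2 (-5/3 != -5/4), so not parallel.
m1 * m2 = (-5/3) * (-5/4) = 25/12 != -1, so not perpendicular.
The lines are neither parallel nor perpendicular.

Neither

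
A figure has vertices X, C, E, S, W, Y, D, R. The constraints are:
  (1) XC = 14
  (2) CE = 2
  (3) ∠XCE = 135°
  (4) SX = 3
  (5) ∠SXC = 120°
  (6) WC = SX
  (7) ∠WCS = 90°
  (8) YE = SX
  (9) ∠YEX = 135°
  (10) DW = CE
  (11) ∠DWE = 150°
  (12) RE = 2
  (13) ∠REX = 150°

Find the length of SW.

From the given relations: WC = SX = 3.
Step 1: By the law of cosines on triangle CXS: CS² = 14² + 3² − 2·14·3·cos(120°) = 247, so CS ≈ 15.72.
Step 2: By the law of cosines on triangle SCW: SW² = 15.72² + 3² − 2·15.72·3·cos(90°) = 256, so SW = 16.

Therefore, the length of SW = 16.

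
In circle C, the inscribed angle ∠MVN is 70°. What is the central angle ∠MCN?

Central angle = 2 × 70° = 140° (inscribed angle theorem).

140°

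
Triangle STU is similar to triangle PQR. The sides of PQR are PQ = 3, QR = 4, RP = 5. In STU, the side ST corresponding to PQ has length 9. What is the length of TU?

k = 9/3 = 3. TU = 3 * 4 = 12.

12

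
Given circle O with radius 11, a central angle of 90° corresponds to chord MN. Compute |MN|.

Chord = 2(11) sin(45°) = 11*sqrt(2)

11*sqrt(2)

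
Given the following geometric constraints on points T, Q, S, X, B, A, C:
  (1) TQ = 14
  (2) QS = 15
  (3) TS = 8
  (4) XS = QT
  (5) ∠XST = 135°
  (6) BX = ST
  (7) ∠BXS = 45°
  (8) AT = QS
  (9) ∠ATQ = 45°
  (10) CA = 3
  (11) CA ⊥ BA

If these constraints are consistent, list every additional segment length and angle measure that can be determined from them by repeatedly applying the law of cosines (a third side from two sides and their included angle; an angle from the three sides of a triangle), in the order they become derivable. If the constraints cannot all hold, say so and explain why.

The constraints are consistent. Derivable facts, in order:
After 1 step:
- QA ≈ 11.14
- SB ≈ 10.08
- TX ≈ 20.45
- ∠QST = 67.2°
- ∠QTS = 81.01°
- ∠SQT = 31.79°
After 2 steps:
- ∠AQT = 72.26°
- ∠BSX = 34.14°
- ∠QAT = 62.74°
- ∠SBX = 100.86°
- ∠STX = 28.95°
- ∠SXT = 16.05°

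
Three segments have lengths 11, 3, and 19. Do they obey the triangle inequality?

Check the triangle inequality: 11 + 3 = 14 ≤ 19.
Since the sum of two sides does not exceed the third, no triangle can be formed.

No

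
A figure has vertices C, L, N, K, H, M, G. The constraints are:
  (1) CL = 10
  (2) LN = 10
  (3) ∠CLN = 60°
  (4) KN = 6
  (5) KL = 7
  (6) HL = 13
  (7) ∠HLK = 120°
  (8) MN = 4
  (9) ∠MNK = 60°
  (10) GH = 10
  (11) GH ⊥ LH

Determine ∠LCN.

Step 1: By the law of cosines on triangle CLN: CN² = 10² + 10² − 2·10·10·cos(60°) = 100, so CN = 10.
Step 2: By the inverse law of cosines on triangle LCN: cos(∠LCN) = (10² + 10² − 10²) / (2·10·10) = 100/200 = 0.5, so ∠LCN = 60°.

Therefore, the measure of angle ∠LCN = 60°.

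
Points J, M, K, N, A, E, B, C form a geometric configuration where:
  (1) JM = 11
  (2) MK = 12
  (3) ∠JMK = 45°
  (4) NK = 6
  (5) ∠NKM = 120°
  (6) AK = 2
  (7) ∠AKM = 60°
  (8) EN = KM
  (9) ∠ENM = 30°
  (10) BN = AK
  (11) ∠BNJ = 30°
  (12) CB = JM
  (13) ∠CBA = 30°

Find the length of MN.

Step 1: By the law of cosines on triangle MKN: MN² = 12² + 6² − 2·12·6·cos(120°) = 252, so MN = 6·√7.

Therefore, the length of MN = 6·√7.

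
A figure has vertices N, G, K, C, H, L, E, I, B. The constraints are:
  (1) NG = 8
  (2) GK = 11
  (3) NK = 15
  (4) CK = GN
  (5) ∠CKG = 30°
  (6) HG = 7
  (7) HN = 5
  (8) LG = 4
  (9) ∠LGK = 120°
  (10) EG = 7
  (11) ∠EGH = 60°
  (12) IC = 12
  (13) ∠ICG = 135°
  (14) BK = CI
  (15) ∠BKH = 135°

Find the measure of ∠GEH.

Step 1: By the law of cosines on triangle EGH: EH² = 7² + 7² − 2·7·7·cos(60°) = 49, so EH = 7.
Step 2: By the inverse law of cosines on triangle GEH: cos(∠GEH) = (7² + 7² − 7²) / (2·7·7) = 49/98 = 0.5, so ∠GEH = 60°.

Therefore, the measure of angle ∠GEH = 60°.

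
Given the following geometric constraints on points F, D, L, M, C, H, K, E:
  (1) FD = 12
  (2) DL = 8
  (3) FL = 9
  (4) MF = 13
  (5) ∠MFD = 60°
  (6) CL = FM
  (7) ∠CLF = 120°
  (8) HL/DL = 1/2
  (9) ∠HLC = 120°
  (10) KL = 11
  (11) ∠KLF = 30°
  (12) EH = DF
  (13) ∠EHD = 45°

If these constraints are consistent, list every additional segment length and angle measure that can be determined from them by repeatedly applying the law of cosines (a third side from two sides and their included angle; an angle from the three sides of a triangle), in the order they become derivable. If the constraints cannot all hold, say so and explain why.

The constraints are consistent. Derivable facts, in order:
After 1 step:
- CH ≈ 15.39
- DM = √157
- FC ≈ 19.16
- FK ≈ 5.53
- ∠DFL = 41.81°
- ∠DLF = 89.6°
- ∠FDL = 48.59°
After 2 steps:
- ∠CFL = 35.99°
- ∠CHL = 47°
- ∠DMF = 56.04°
- ∠FCL = 24.01°
- ∠FDM = 63.96°
- ∠FKL = 54.53°
- ∠HCL = 13°
- ∠KFL = 95.47°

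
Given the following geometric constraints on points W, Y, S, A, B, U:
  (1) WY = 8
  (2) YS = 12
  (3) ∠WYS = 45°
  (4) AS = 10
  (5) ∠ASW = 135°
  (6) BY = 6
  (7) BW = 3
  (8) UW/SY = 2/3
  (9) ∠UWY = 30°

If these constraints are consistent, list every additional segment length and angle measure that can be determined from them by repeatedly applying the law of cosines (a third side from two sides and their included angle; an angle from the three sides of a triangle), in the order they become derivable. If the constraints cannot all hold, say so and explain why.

The constraints are consistent. Derivable facts, in order:
After 1 step:
- WS ≈ 8.5
- YU ≈ 4.14
- ∠BWY = 39.57°
- ∠BYW = 18.57°
- ∠WBY = 121.86°
After 2 steps:
- WA ≈ 17.1
- ∠SWY = 93.27°
- ∠UYW = 75°
- ∠WSY = 41.73°
- ∠WUY = 75°
After 3 steps:
- ∠AWS = 24.42°
- ∠SAW = 20.58°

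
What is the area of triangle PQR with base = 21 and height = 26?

A triangle's area is half the area of a rectangle with the same base and height.
Area = (1/2) * 21 * 26 = 273.

273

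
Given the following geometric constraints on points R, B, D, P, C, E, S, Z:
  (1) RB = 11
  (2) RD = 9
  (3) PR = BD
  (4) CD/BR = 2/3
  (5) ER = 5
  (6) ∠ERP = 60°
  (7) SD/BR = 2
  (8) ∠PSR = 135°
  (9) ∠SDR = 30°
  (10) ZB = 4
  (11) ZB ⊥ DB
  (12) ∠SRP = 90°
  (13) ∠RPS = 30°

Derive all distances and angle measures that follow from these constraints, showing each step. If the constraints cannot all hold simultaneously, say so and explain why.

These constraints are not satisfiable: (8), (12) and (13) are the three interior angles of triangle PSR, which must sum to 180°, but 135° + 90° + 30° = 255°. No planar figure meets all of them, so nothing further can be derived.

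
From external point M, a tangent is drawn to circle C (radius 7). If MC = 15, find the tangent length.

tangent = √(d² - r²) = √(15² - 7²) = √(225 - 49) = √176 = 4*sqrt(11)

4*sqrt(11)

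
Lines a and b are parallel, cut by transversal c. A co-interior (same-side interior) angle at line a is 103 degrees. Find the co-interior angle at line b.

Co-interior (same-side interior) angles are between the parallel lines on the same side of the transversal.
Unlike corresponding or alternate interior angles, they are supplementary rather than equal.
So the angle = 180 - 103 = 77 degrees.

77 degrees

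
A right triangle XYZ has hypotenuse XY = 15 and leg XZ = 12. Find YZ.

Rearranging the Pythagorean theorem to solve for the unknown leg:
leg^2 = hypotenuse^2 - known_leg^2 = 225 - 144 = 81
leg = sqrt(81) = 9.

9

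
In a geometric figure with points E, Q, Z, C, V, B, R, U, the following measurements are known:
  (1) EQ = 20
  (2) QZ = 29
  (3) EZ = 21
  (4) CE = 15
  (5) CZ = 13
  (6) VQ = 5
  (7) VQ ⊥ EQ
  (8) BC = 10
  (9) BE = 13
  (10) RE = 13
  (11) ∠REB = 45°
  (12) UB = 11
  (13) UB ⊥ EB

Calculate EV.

Step 1: By the law of cosines on triangle EQV: EV² = 20² + 5² − 2·20·5·cos(90°) = 425, so EV = 5·√17.

Therefore, the length of EV = 5·√17.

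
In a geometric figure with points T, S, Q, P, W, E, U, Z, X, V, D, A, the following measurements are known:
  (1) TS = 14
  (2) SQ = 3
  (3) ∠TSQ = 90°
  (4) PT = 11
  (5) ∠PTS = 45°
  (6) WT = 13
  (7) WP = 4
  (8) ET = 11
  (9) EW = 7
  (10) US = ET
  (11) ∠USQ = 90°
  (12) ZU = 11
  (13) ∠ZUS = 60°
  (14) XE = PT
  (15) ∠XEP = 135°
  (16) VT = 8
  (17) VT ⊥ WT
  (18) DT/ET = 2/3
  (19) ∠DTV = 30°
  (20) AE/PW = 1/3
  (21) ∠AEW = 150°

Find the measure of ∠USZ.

From the given relations: US = ET = 11.
Step 1: By the law of cosines on triangle SUZ: SZ² = 11² + 11² − 2·11·11·cos(60°) = 121, so SZ = 11.
Step 2: By the inverse law of cosines on triangle USZ: cos(∠USZ) = (11² + 11² − 11²) / (2·11·11) = 121/242 = 0.5, so ∠USZ = 60°.

Therefore, the measure of angle ∠USZ = 60°.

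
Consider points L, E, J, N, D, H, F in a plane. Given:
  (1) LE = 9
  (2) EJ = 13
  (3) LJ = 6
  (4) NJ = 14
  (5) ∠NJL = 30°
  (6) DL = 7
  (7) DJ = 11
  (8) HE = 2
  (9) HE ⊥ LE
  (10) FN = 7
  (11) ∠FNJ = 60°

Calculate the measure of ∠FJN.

Step 1: By the law of cosines on triangle JNF: JF² = 14² + 7² − 2·14·7·cos(60°) = 147, so JF = 7·√3.
Step 2: By the inverse law of cosines on triangle FJN: cos(∠FJN) = ((7·√3)² + 14² − 7²) / (2·7·√3·14) = 294/339.48 = 0.866, so ∠FJN = 30°.

Therefore, the measure of angle ∠FJN = 30°.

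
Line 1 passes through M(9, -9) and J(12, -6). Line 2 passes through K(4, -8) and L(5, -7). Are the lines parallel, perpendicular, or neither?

Slope of line 1: m1 = (-6 - -9)/(12 - 9) = 3/3 = 1
Slope of line 2: m2 = (-7 - -8)/(5 - 4) = 1/1 = 1
m1 = m2, so the lines are parallel.

Parallel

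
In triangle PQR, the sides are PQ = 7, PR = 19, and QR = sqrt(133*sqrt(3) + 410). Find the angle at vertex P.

By the inverse law of cosines: cos(P) = (PQ² + PR² - QR²) / (2 × PQ × PR)
cos(P) = (7² + 19² - (sqrt(133*sqrt(3) + 410))²) / (2 × 7 × 19)
cos(P) = (49 + 361 - (133*sqrt(3) + 410)) / 266
cos(P) = -sqrt(3)/2
P = arccos(-sqrt(3)/2) = 150°

150°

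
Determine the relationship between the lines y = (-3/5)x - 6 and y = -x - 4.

Slope of line 1: m1 = -3/5
Slope of line 2: m2 = -1
m1 != m2 and m1*m2 = 3/5 != -1. Neither.

Neither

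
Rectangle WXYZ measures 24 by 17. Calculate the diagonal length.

Using the Pythagorean theorem:
d² = 24² + 17² = 576 + 289 = 865
d = sqrt(865)

sqrt(865)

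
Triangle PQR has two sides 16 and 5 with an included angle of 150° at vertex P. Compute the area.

When two sides and the included angle are known, the area formula is (1/2)ab sin(C).
The height from one side to the opposite vertex is 5 sin(150°) = 5/2.
Area = (1/2) * 16 * 5/2 = 20.

20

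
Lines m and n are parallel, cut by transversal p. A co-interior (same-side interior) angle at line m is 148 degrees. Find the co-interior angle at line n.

Co-interior angles (same-side interior) formed by parallel lines and a transversal are supplementary (sum to 180 degrees).
The given angle is 148 degrees.
The co-interior angle = 180 - 148 = 32 degrees.

32 degrees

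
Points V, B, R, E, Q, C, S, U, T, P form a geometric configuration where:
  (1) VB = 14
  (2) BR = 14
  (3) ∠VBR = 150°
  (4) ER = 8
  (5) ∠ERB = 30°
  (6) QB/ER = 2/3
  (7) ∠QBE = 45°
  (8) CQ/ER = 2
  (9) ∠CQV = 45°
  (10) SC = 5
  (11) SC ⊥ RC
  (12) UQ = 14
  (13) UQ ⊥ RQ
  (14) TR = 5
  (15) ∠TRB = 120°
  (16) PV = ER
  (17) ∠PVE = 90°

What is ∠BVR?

Step 1: By the law of cosines on triangle VBR: VR² = 14² + 14² − 2·14·14·cos(150°) = 731.48, so VR ≈ 27.05.
Step 2: By the inverse law of cosines on triangle BVR: cos(∠BVR) = (14² + 27.05² − 14²) / (2·14·27.05) = 731.48/757.29 = 0.9659, so ∠BVR = 15°.

Therefore, the measure of angle ∠BVR = 15°.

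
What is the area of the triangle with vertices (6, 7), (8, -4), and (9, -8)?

The Shoelace formula computes the area from vertex coordinates by summing cross products.
For vertices (6,7), (8,-4), (9,-8):
Signed sum = 6*-4 - 8*7 + 8*-8 - 9*-4 + 9*7 - 6*-8
= -80 + -28 + 111 = 3
Area = (1/2)|3| = 3/2.

3/2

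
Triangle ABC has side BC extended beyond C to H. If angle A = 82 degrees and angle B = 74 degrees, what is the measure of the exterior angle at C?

The interior angle at C is 180 - 82 - 74 = 24 degrees.
The exterior angle and interior angle at C are supplementary:
Exterior angle = 180 - 24 = 156 degrees.

156 degrees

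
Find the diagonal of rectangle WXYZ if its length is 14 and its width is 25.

Using the Pythagorean theorem:
d² = 14² + 25² = 196 + 625 = 821
d = sqrt(821)

sqrt(821)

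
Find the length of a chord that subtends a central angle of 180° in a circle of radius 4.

Chord = 2(4) sin(90°) = 8

8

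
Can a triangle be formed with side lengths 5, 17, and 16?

For three segments to close into a triangle, no single side can be as long as the other two combined.
The longest side is 17, and 5 + 16 = 21 > 17.
A triangle can be formed.

Yes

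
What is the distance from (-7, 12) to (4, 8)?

d = sqrt((4 - -7)^2 + (8 - 12)^2)
d = sqrt(11^2 + -4^2)
d = sqrt(121 + 16)
d = sqrt(137)

sqrt(137)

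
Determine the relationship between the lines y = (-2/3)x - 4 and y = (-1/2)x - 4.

Slope of line 1: m1 = -2/3
Slope of line 2: m2 = -1/2
m1 != m2 (-2/3 != -1/2), so not parallel.
m1 * m2 = (-2/3) * (-1/2) = 1/3 != -1, so not perpendicular.
The lines are neither parallel nor perpendicular.

Neither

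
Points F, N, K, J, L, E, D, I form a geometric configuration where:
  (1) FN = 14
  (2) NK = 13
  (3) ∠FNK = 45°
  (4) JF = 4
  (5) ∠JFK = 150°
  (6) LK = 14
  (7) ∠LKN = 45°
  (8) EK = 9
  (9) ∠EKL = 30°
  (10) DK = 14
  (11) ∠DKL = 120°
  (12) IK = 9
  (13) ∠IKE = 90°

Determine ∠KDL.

Step 1: By the law of cosines on triangle DKL: DL² = 14² + 14² − 2·14·14·cos(120°) = 588, so DL = 14·√3.
Step 2: By the inverse law of cosines on triangle KDL: cos(∠KDL) = (14² + (14·√3)² − 14²) / (2·14·14·√3) = 588/678.96 = 0.866, so ∠KDL = 30°.

Therefore, the measure of angle ∠KDL = 30°.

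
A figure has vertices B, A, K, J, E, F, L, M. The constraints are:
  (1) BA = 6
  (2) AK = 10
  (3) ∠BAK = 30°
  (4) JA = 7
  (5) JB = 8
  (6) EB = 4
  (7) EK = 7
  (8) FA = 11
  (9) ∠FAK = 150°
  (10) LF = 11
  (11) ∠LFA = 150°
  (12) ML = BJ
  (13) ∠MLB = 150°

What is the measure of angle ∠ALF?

Step 1: By the law of cosines on triangle LFA: LA² = 11² + 11² − 2·11·11·cos(150°) = 451.58, so LA ≈ 21.25.
Step 2: By the inverse law of cosines on triangle ALF: cos(∠ALF) = (21.25² + 11² − 11²) / (2·21.25·11) = 451.58/467.51 = 0.9659, so ∠ALF = 15°.

Therefore, the measure of angle ∠ALF = 15°.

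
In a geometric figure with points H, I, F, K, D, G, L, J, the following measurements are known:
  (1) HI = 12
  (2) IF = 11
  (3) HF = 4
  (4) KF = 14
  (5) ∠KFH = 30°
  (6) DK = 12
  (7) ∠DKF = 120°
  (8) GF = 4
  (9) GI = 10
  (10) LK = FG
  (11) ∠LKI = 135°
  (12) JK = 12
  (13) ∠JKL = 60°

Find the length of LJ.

From the given relations: LK = FG = 4.
Step 1: By the law of cosines on triangle LKJ: LJ² = 4² + 12² − 2·4·12·cos(60°) = 112, so LJ = 4·√7.

Therefore, the length of LJ = 4·√7.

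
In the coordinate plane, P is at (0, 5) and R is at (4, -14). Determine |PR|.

The horizontal distance is |4 - 0| = 4 and the vertical distance is |-14 - 5| = 19.
By the Pythagorean theorem, d = sqrt(4^2 + 19^2) = sqrt(377).

sqrt(377)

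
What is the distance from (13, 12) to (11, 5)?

d = sqrt((11 - 13)^2 + (5 - 12)^2)
d = sqrt(-2^2 + -7^2)
d = sqrt(4 + 49)
d = sqrt(53)

sqrt(53)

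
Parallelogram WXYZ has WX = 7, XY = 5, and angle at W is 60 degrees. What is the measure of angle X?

Consecutive angles are supplementary: angle X = 180 - 60 = 120 degrees.

120 degrees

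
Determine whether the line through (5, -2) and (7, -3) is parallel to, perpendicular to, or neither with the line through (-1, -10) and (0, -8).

Slope of line 1: m1 = (-3 - -2)/(7 - 5) = -1/2 = -1/2
Slope of line 2: m2 = (-8 - -10)/(0 - -1) = 2/1 = 2
m1 * m2 = -1, so perpendicular.

Perpendicular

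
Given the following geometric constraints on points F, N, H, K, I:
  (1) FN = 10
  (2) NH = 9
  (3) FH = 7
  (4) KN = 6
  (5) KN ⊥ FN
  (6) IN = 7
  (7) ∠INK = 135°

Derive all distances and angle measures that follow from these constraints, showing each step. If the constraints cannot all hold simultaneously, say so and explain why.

The constraints are consistent.

Step 1: From FN = 10, NK = 6, and ∠FNK = 90°, by the law of cosines:
  FK² = FN² + NK² - 2·FN·NK·cos(90°) = 100 + 36 - 0 = 136
  FK = 2·√34

Step 2: From KN = 6, NI = 7, and ∠KNI = 135°, by the law of cosines:
  KI² = KN² + NI² - 2·KN·NI·cos(135°) = 36 + 49 + 59.4 = 144.4
  KI ≈ 12.02

Step 3: From FH = 7, FN = 10, HN = 9, by the inverse law of cosines:
  cos(∠HFN) = (FH² + FN² - HN²) / (2·FH·FN)
  ∠HFN = 60.94°

Step 4: From NF = 10, NH = 9, FH = 7, by the inverse law of cosines:
  cos(∠FNH) = (NF² + NH² - FH²) / (2·NF·NH)
  ∠FNH = 42.83°

Step 5: From HF = 7, HN = 9, FN = 10, by the inverse law of cosines:
  cos(∠FHN) = (HF² + HN² - FN²) / (2·HF·HN)
  ∠FHN = 76.23°

Step 6: From FK = 2·√34, FN = 10, KN = 6, by the inverse law of cosines:
  cos(∠KFN) = (FK² + FN² - KN²) / (2·FK·FN)
  ∠KFN = 30.96°

Step 7: From KF = 2·√34, KN = 6, FN = 10, by the inverse law of cosines:
  cos(∠FKN) = (KF² + KN² - FN²) / (2·KF·KN)
  ∠FKN = 59.04°

Step 8: From KI = 12.02, KN = 6, IN = 7, by the inverse law of cosines:
  cos(∠IKN) = (KI² + KN² - IN²) / (2·KI·KN)
  ∠IKN = 24.32°

Step 9: From IK = 12.02, IN = 7, KN = 6, by the inverse law of cosines:
  cos(∠KIN) = (IK² + IN² - KN²) / (2·IK·IN)
  ∠KIN = 20.68°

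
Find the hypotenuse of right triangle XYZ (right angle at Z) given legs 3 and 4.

XY = sqrt(3^2 + 4^2) = sqrt(25) = 5

5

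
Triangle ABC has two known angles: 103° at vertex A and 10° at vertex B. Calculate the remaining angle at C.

angle C = 180 - 103 - 10 = 67 degrees.

67 degrees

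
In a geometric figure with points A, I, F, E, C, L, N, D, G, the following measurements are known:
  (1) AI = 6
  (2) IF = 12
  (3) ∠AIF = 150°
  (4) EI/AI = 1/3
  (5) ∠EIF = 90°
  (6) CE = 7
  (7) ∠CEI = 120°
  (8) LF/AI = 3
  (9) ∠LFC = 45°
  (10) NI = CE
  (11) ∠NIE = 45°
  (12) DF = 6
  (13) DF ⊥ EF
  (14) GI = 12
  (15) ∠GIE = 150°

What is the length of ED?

From the given relations: EI = 1/3·AI = 1/3·6 = 2.
Step 1: By the law of cosines on triangle EIF: EF² = 2² + 12² − 2·2·12·cos(90°) = 148, so EF = 2·√37.
Step 2: By the law of cosines on triangle EFD: ED² = (2·√37)² + 6² − 2·2·√37·6·cos(90°) = 184, so ED = 2·√46.

Therefore, the length of ED = 2·√46.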